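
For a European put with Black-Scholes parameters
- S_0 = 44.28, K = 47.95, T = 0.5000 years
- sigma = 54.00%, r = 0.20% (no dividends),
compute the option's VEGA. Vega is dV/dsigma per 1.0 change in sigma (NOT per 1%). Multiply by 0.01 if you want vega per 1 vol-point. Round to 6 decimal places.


Answer: Vega = 12.489753

Derivation:
d1 = -0.0149950989; d2 = -0.3968327607
phi(d1) = 0.3988974312; exp(-qT) = 1.0000000000; exp(-rT) = 0.9990004998
Vega = S * exp(-qT) * phi(d1) * sqrt(T) = 44.2800 * 1.0000000000 * 0.3988974312 * 0.7071067812 = 12.489753


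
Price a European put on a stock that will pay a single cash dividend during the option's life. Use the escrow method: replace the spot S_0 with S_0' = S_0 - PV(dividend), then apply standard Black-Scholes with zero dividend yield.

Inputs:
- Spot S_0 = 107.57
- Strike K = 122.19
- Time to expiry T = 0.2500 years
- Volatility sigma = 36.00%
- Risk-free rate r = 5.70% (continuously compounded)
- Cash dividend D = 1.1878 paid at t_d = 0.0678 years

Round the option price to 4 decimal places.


PV(D) = D * exp(-r * t_d) = 1.1878 * 0.99614286 = 1.18321849
S_0' = S_0 - PV(D) = 107.5700 - 1.18321849 = 106.38678151
d1 = (ln(S_0'/K) + (r + sigma^2/2)*T) / (sigma*sqrt(T)) = -0.60025486
d2 = d1 - sigma*sqrt(T) = -0.78025486
exp(-rT) = 0.98585105
N(-d1) = 0.72583180; N(-d2) = 0.78237956
P = K * exp(-rT) * N(-d2) - S_0' * N(-d1) = 122.1900 * 0.98585105 * 0.78237956 - 106.38678151 * 0.72583180 = 17.0274

Answer: Price = 17.0274


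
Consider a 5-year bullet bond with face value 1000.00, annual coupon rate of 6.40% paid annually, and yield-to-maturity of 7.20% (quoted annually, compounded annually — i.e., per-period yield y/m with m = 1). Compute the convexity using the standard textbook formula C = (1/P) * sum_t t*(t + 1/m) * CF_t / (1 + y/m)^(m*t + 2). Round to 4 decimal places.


Coupon per period c = face * coupon_rate / m = 64.000000
Periods per year m = 1; per-period yield y/m = 0.072000
Number of cashflows N = 5
Cashflows (t years, CF_t, discount factor 1/(1+y/m)^(m*t), PV):
  t = 1.0000: CF_t = 64.000000, DF = 0.932836, PV = 59.701493
  t = 2.0000: CF_t = 64.000000, DF = 0.870183, PV = 55.691691
  t = 3.0000: CF_t = 64.000000, DF = 0.811738, PV = 51.951204
  t = 4.0000: CF_t = 64.000000, DF = 0.757218, PV = 48.461944
  t = 5.0000: CF_t = 1064.000000, DF = 0.706360, PV = 751.566997
Price P = sum_t PV_t = 967.373329
Convexity numerator sum_t t*(t + 1/m) * CF_t / (1+y/m)^(m*t + 2):
  t = 1.0000: term = 103.902408
  t = 2.0000: term = 290.771665
  t = 3.0000: term = 542.484449
  t = 4.0000: term = 843.414877
  t = 5.0000: term = 19620.017264
Convexity = (1/P) * sum = 21400.590663 / 967.373329 = 22.122370

Answer: Convexity = 22.1224


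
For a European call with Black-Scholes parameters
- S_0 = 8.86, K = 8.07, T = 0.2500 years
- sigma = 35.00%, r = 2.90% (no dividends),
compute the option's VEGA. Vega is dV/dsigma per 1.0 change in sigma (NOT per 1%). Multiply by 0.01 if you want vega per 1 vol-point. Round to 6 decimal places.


d1 = 0.6626044705; d2 = 0.4876044705
phi(d1) = 0.3203116422; exp(-qT) = 1.0000000000; exp(-rT) = 0.9927762179
Vega = S * exp(-qT) * phi(d1) * sqrt(T) = 8.8600 * 1.0000000000 * 0.3203116422 * 0.5000000000 = 1.418981

Answer: Vega = 1.418981


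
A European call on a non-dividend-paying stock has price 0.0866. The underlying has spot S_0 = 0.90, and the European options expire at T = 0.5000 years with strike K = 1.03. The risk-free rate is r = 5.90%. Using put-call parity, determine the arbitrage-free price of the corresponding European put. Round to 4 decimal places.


Put-call parity: C - P = S_0 * exp(-qT) - K * exp(-rT).
S_0 * exp(-qT) = 0.9000 * 1.00000000 = 0.90000000
K * exp(-rT) = 1.0300 * 0.97093088 = 1.00005880
P = C - S*exp(-qT) + K*exp(-rT)
P = 0.0866 - 0.90000000 + 1.00005880 = 0.1867

Answer: Put price = 0.1867


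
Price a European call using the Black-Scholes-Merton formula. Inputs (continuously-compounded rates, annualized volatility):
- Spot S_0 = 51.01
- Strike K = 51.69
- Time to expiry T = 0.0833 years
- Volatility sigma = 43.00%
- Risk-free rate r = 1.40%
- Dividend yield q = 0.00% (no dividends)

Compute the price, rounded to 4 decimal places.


Answer: Price = 2.2414

Derivation:
d1 = (ln(S/K) + (r - q + 0.5*sigma^2) * T) / (sigma * sqrt(T)) = -0.03525519
d2 = d1 - sigma * sqrt(T) = -0.15936067
exp(-rT) = 0.99883448; exp(-qT) = 1.00000000
C = S_0 * exp(-qT) * N(d1) - K * exp(-rT) * N(d2)
N(d1) = 0.48593813; N(d2) = 0.43669236
C = 51.0100 * 1.00000000 * 0.48593813 - 51.6900 * 0.99883448 * 0.43669236 = 2.2414


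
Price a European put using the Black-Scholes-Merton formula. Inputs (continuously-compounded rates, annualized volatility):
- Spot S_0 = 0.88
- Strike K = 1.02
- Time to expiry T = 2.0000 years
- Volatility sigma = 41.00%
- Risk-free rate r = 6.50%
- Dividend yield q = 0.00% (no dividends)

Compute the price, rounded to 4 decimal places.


d1 = (ln(S/K) + (r - q + 0.5*sigma^2) * T) / (sigma * sqrt(T)) = 0.25949784
d2 = d1 - sigma * sqrt(T) = -0.32032972
exp(-rT) = 0.87809543; exp(-qT) = 1.00000000
P = K * exp(-rT) * N(-d2) - S_0 * exp(-qT) * N(-d1)
N(-d1) = 0.39762557; N(-d2) = 0.62564080
P = 1.0200 * 0.87809543 * 0.62564080 - 0.8800 * 1.00000000 * 0.39762557 = 0.2104

Answer: Price = 0.2104


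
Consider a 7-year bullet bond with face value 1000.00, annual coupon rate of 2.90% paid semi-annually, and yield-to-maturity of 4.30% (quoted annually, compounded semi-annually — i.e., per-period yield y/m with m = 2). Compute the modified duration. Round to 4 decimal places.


Coupon per period c = face * coupon_rate / m = 14.500000
Periods per year m = 2; per-period yield y/m = 0.021500
Number of cashflows N = 14
Cashflows (t years, CF_t, discount factor 1/(1+y/m)^(m*t), PV):
  t = 0.5000: CF_t = 14.500000, DF = 0.978953, PV = 14.194812
  t = 1.0000: CF_t = 14.500000, DF = 0.958348, PV = 13.896047
  t = 1.5000: CF_t = 14.500000, DF = 0.938177, PV = 13.603570
  t = 2.0000: CF_t = 14.500000, DF = 0.918431, PV = 13.317249
  t = 2.5000: CF_t = 14.500000, DF = 0.899100, PV = 13.036954
  t = 3.0000: CF_t = 14.500000, DF = 0.880177, PV = 12.762559
  t = 3.5000: CF_t = 14.500000, DF = 0.861651, PV = 12.493940
  t = 4.0000: CF_t = 14.500000, DF = 0.843515, PV = 12.230974
  t = 4.5000: CF_t = 14.500000, DF = 0.825762, PV = 11.973543
  t = 5.0000: CF_t = 14.500000, DF = 0.808381, PV = 11.721530
  t = 5.5000: CF_t = 14.500000, DF = 0.791367, PV = 11.474821
  t = 6.0000: CF_t = 14.500000, DF = 0.774711, PV = 11.233305
  t = 6.5000: CF_t = 14.500000, DF = 0.758405, PV = 10.996872
  t = 7.0000: CF_t = 1014.500000, DF = 0.742442, PV = 753.207885
Price P = sum_t PV_t = 916.144060
First compute Macaulay numerator sum_t t * PV_t:
  t * PV_t at t = 0.5000: 7.097406
  t * PV_t at t = 1.0000: 13.896047
  t * PV_t at t = 1.5000: 20.405355
  t * PV_t at t = 2.0000: 26.634498
  t * PV_t at t = 2.5000: 32.592386
  t * PV_t at t = 3.0000: 38.287678
  t * PV_t at t = 3.5000: 43.728789
  t * PV_t at t = 4.0000: 48.923895
  t * PV_t at t = 4.5000: 53.880942
  t * PV_t at t = 5.0000: 58.607649
  t * PV_t at t = 5.5000: 63.111516
  t * PV_t at t = 6.0000: 67.399830
  t * PV_t at t = 6.5000: 71.479670
  t * PV_t at t = 7.0000: 5272.455195
Macaulay duration D = 5818.500854 / 916.144060 = 6.351076
Modified duration = D / (1 + y/m) = 6.351076 / (1 + 0.021500) = 6.217402

Answer: Modified duration = 6.2174


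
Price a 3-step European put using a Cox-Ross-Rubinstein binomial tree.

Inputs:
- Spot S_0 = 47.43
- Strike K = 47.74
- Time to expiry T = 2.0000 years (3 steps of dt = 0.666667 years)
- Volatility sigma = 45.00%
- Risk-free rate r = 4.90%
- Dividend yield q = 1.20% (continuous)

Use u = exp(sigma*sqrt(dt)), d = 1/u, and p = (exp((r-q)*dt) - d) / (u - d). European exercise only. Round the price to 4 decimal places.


Answer: Price = V(0,0) = 10.6004

Derivation:
dt = T/N = 0.666667
u = exp(sigma*sqrt(dt)) = 1.444009; d = 1/u = 0.692516
p = (exp((r-q)*dt) - d) / (u - d) = 0.442395
Discount per step: exp(-r*dt) = 0.967861
Stock lattice S(k, i) with i counting down-moves:
  k=0: S(0,0) = 47.4300
  k=1: S(1,0) = 68.4894; S(1,1) = 32.8460
  k=2: S(2,0) = 98.8993; S(2,1) = 47.4300; S(2,2) = 22.7464
  k=3: S(3,0) = 142.8115; S(3,1) = 68.4894; S(3,2) = 32.8460; S(3,3) = 15.7523
Terminal payoffs V(N, i) = max(K - S_T, 0):
  V(3,0) = 0.000000; V(3,1) = 0.000000; V(3,2) = 14.893951; V(3,3) = 31.987729
Backward induction: V(k, i) = exp(-r*dt) * [p * V(k+1, i) + (1-p) * V(k+1, i+1)].
  V(2,0) = exp(-r*dt) * [p*0.000000 + (1-p)*0.000000] = 0.000000
  V(2,1) = exp(-r*dt) * [p*0.000000 + (1-p)*14.893951] = 8.038023
  V(2,2) = exp(-r*dt) * [p*14.893951 + (1-p)*31.987729] = 23.640510
  V(1,0) = exp(-r*dt) * [p*0.000000 + (1-p)*8.038023] = 4.337990
  V(1,1) = exp(-r*dt) * [p*8.038023 + (1-p)*23.640510] = 16.200099
  V(0,0) = exp(-r*dt) * [p*4.337990 + (1-p)*16.200099] = 10.600359


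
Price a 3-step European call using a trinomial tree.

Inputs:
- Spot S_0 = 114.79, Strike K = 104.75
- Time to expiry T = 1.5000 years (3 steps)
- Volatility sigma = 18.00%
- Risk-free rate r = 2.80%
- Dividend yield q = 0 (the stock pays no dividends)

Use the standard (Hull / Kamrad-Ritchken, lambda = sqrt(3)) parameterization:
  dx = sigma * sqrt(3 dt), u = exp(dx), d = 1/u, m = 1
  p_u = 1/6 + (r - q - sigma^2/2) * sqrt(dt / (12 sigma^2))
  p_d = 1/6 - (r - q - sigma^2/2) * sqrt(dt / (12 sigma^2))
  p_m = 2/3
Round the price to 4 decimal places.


dt = T/N = 0.500000; dx = sigma*sqrt(3*dt) = 0.220454
u = exp(dx) = 1.246643; d = 1/u = 0.802154
p_u = 0.180048, p_m = 0.666667, p_d = 0.153285
Discount per step: exp(-r*dt) = 0.986098
Stock lattice S(k, j) with j the centered position index:
  k=0: S(0,+0) = 114.7900
  k=1: S(1,-1) = 92.0793; S(1,+0) = 114.7900; S(1,+1) = 143.1021
  k=2: S(2,-2) = 73.8618; S(2,-1) = 92.0793; S(2,+0) = 114.7900; S(2,+1) = 143.1021; S(2,+2) = 178.3972
  k=3: S(3,-3) = 59.2486; S(3,-2) = 73.8618; S(3,-1) = 92.0793; S(3,+0) = 114.7900; S(3,+1) = 143.1021; S(3,+2) = 178.3972; S(3,+3) = 222.3976
Terminal payoffs V(N, j) = max(S_T - K, 0):
  V(3,-3) = 0.000000; V(3,-2) = 0.000000; V(3,-1) = 0.000000; V(3,+0) = 10.040000; V(3,+1) = 38.352113; V(3,+2) = 73.647200; V(3,+3) = 117.647563
Backward induction: V(k, j) = exp(-r*dt) * [p_u * V(k+1, j+1) + p_m * V(k+1, j) + p_d * V(k+1, j-1)]
  V(2,-2) = exp(-r*dt) * [p_u*0.000000 + p_m*0.000000 + p_d*0.000000] = 0.000000
  V(2,-1) = exp(-r*dt) * [p_u*10.040000 + p_m*0.000000 + p_d*0.000000] = 1.782552
  V(2,+0) = exp(-r*dt) * [p_u*38.352113 + p_m*10.040000 + p_d*0.000000] = 13.409506
  V(2,+1) = exp(-r*dt) * [p_u*73.647200 + p_m*38.352113 + p_d*10.040000] = 39.805898
  V(2,+2) = exp(-r*dt) * [p_u*117.647563 + p_m*73.647200 + p_d*38.352113] = 75.100370
  V(1,-1) = exp(-r*dt) * [p_u*13.409506 + p_m*1.782552 + p_d*0.000000] = 3.552638
  V(1,+0) = exp(-r*dt) * [p_u*39.805898 + p_m*13.409506 + p_d*1.782552] = 16.152167
  V(1,+1) = exp(-r*dt) * [p_u*75.100370 + p_m*39.805898 + p_d*13.409506] = 41.528932
  V(0,+0) = exp(-r*dt) * [p_u*41.528932 + p_m*16.152167 + p_d*3.552638] = 18.528659

Answer: Price = V(0,0) = 18.5287


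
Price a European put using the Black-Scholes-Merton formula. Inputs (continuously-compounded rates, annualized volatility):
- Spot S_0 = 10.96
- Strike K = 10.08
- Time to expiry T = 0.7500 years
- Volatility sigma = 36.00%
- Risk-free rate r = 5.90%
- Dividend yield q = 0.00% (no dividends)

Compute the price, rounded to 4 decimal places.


Answer: Price = 0.7229

Derivation:
d1 = (ln(S/K) + (r - q + 0.5*sigma^2) * T) / (sigma * sqrt(T)) = 0.56628124
d2 = d1 - sigma * sqrt(T) = 0.25451210
exp(-rT) = 0.95671475; exp(-qT) = 1.00000000
P = K * exp(-rT) * N(-d2) - S_0 * exp(-qT) * N(-d1)
N(-d1) = 0.28560130; N(-d2) = 0.39954998
P = 10.0800 * 0.95671475 * 0.39954998 - 10.9600 * 1.00000000 * 0.28560130 = 0.7229


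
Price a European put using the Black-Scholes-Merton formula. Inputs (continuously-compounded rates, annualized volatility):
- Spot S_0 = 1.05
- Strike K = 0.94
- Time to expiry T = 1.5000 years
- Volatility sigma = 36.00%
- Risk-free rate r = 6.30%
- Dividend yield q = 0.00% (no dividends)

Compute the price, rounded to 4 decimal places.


d1 = (ln(S/K) + (r - q + 0.5*sigma^2) * T) / (sigma * sqrt(T)) = 0.68577903
d2 = d1 - sigma * sqrt(T) = 0.24487088
exp(-rT) = 0.90982773; exp(-qT) = 1.00000000
P = K * exp(-rT) * N(-d2) - S_0 * exp(-qT) * N(-d1)
N(-d1) = 0.24642623; N(-d2) = 0.40327820
P = 0.9400 * 0.90982773 * 0.40327820 - 1.0500 * 1.00000000 * 0.24642623 = 0.0862

Answer: Price = 0.0862


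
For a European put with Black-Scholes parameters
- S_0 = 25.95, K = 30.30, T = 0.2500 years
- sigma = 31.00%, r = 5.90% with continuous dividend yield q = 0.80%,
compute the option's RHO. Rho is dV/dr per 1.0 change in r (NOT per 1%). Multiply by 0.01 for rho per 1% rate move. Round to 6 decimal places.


Answer: Rho = -6.270978

Derivation:
d1 = -0.8400877607; d2 = -0.9950877607
phi(d1) = 0.2803231439; exp(-qT) = 0.9980019987; exp(-rT) = 0.9853582484
N(-d2) = 0.8401532086
Rho = -K*T*exp(-rT)*N(-d2) = -30.3000 * 0.2500 * 0.9853582484 * 0.8401532086 = -6.270978


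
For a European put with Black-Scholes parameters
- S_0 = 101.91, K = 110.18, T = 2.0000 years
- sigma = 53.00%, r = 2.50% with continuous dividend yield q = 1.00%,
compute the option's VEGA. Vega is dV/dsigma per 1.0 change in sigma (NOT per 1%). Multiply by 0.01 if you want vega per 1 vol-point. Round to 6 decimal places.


d1 = 0.3106929520; d2 = -0.4388402361
phi(d1) = 0.3801445939; exp(-qT) = 0.9801986733; exp(-rT) = 0.9512294245
Vega = S * exp(-qT) * phi(d1) * sqrt(T) = 101.9100 * 0.9801986733 * 0.3801445939 * 1.4142135624 = 53.702528

Answer: Vega = 53.702528


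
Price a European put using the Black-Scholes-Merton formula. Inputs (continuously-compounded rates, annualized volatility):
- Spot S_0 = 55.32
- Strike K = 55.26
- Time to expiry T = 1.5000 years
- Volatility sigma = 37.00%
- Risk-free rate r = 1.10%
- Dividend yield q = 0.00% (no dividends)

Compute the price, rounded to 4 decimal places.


d1 = (ln(S/K) + (r - q + 0.5*sigma^2) * T) / (sigma * sqrt(T)) = 0.26538387
d2 = d1 - sigma * sqrt(T) = -0.18777173
exp(-rT) = 0.98363538; exp(-qT) = 1.00000000
P = K * exp(-rT) * N(-d2) - S_0 * exp(-qT) * N(-d1)
N(-d1) = 0.39535688; N(-d2) = 0.57447220
P = 55.2600 * 0.98363538 * 0.57447220 - 55.3200 * 1.00000000 * 0.39535688 = 9.3547

Answer: Price = 9.3547


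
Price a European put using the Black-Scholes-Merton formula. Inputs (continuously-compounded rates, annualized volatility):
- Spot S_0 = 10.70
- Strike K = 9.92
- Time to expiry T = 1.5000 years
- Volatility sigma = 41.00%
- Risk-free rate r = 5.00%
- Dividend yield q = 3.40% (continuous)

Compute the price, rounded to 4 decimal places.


Answer: Price = 1.4746

Derivation:
d1 = (ln(S/K) + (r - q + 0.5*sigma^2) * T) / (sigma * sqrt(T)) = 0.44960249
d2 = d1 - sigma * sqrt(T) = -0.05254291
exp(-rT) = 0.92774349; exp(-qT) = 0.95027867
P = K * exp(-rT) * N(-d2) - S_0 * exp(-qT) * N(-d1)
N(-d1) = 0.32649855; N(-d2) = 0.52095195
P = 9.9200 * 0.92774349 * 0.52095195 - 10.7000 * 0.95027867 * 0.32649855 = 1.4746


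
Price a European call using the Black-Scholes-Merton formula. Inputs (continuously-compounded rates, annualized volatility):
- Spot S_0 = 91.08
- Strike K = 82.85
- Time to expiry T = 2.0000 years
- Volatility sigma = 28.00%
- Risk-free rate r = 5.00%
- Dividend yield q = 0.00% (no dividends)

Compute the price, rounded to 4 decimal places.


Answer: Price = 22.6055

Derivation:
d1 = (ln(S/K) + (r - q + 0.5*sigma^2) * T) / (sigma * sqrt(T)) = 0.68969806
d2 = d1 - sigma * sqrt(T) = 0.29371826
exp(-rT) = 0.90483742; exp(-qT) = 1.00000000
C = S_0 * exp(-qT) * N(d1) - K * exp(-rT) * N(d2)
N(d1) = 0.75480796; N(d2) = 0.61551340
C = 91.0800 * 1.00000000 * 0.75480796 - 82.8500 * 0.90483742 * 0.61551340 = 22.6055


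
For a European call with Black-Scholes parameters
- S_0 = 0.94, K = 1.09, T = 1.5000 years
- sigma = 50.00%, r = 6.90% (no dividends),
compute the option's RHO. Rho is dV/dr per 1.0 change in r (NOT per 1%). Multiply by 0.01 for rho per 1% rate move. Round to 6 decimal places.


Answer: Rho = 0.519472

Derivation:
d1 = 0.2334313103; d2 = -0.3789411254
phi(d1) = 0.3882197936; exp(-qT) = 1.0000000000; exp(-rT) = 0.9016760227
N(d2) = 0.3523657920
Rho = K*T*exp(-rT)*N(d2) = 1.0900 * 1.5000 * 0.9016760227 * 0.3523657920 = 0.519472


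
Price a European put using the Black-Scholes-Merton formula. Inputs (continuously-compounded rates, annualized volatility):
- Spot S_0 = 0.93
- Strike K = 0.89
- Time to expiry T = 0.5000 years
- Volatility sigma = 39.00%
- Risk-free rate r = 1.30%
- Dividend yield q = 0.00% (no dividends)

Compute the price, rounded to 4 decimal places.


d1 = (ln(S/K) + (r - q + 0.5*sigma^2) * T) / (sigma * sqrt(T)) = 0.32087463
d2 = d1 - sigma * sqrt(T) = 0.04510298
exp(-rT) = 0.99352108; exp(-qT) = 1.00000000
P = K * exp(-rT) * N(-d2) - S_0 * exp(-qT) * N(-d1)
N(-d1) = 0.37415270; N(-d2) = 0.48201261
P = 0.8900 * 0.99352108 * 0.48201261 - 0.9300 * 1.00000000 * 0.37415270 = 0.0782

Answer: Price = 0.0782


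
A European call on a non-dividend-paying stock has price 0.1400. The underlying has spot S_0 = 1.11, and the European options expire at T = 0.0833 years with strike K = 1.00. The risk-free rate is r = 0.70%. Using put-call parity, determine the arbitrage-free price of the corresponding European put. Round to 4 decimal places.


Put-call parity: C - P = S_0 * exp(-qT) - K * exp(-rT).
S_0 * exp(-qT) = 1.1100 * 1.00000000 = 1.11000000
K * exp(-rT) = 1.0000 * 0.99941707 = 0.99941707
P = C - S*exp(-qT) + K*exp(-rT)
P = 0.1400 - 1.11000000 + 0.99941707 = 0.0294

Answer: Put price = 0.0294


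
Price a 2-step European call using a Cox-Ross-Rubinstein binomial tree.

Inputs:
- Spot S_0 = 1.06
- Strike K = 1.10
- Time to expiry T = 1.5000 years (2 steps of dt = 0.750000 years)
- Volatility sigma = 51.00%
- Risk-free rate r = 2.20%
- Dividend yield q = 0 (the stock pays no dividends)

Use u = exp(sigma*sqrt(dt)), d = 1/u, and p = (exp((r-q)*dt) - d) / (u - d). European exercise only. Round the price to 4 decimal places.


dt = T/N = 0.750000
u = exp(sigma*sqrt(dt)) = 1.555307; d = 1/u = 0.642960
p = (exp((r-q)*dt) - d) / (u - d) = 0.409578
Discount per step: exp(-r*dt) = 0.983635
Stock lattice S(k, i) with i counting down-moves:
  k=0: S(0,0) = 1.0600
  k=1: S(1,0) = 1.6486; S(1,1) = 0.6815
  k=2: S(2,0) = 2.5641; S(2,1) = 1.0600; S(2,2) = 0.4382
Terminal payoffs V(N, i) = max(S_T - K, 0):
  V(2,0) = 1.464119; V(2,1) = 0.000000; V(2,2) = 0.000000
Backward induction: V(k, i) = exp(-r*dt) * [p * V(k+1, i) + (1-p) * V(k+1, i+1)].
  V(1,0) = exp(-r*dt) * [p*1.464119 + (1-p)*0.000000] = 0.589857
  V(1,1) = exp(-r*dt) * [p*0.000000 + (1-p)*0.000000] = 0.000000
  V(0,0) = exp(-r*dt) * [p*0.589857 + (1-p)*0.000000] = 0.237639

Answer: Price = V(0,0) = 0.2376


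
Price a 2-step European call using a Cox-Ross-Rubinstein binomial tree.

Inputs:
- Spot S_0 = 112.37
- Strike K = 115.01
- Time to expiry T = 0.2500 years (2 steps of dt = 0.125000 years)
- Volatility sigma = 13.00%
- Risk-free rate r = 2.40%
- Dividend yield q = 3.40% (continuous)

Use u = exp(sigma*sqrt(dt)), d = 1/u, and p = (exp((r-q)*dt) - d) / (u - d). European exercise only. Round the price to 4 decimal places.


Answer: Price = V(0,0) = 1.8338

Derivation:
dt = T/N = 0.125000
u = exp(sigma*sqrt(dt)) = 1.047035; d = 1/u = 0.955078
p = (exp((r-q)*dt) - d) / (u - d) = 0.474927
Discount per step: exp(-r*dt) = 0.997004
Stock lattice S(k, i) with i counting down-moves:
  k=0: S(0,0) = 112.3700
  k=1: S(1,0) = 117.6553; S(1,1) = 107.3221
  k=2: S(2,0) = 123.1891; S(2,1) = 112.3700; S(2,2) = 102.5011
Terminal payoffs V(N, i) = max(S_T - K, 0):
  V(2,0) = 8.179138; V(2,1) = 0.000000; V(2,2) = 0.000000
Backward induction: V(k, i) = exp(-r*dt) * [p * V(k+1, i) + (1-p) * V(k+1, i+1)].
  V(1,0) = exp(-r*dt) * [p*8.179138 + (1-p)*0.000000] = 3.872854
  V(1,1) = exp(-r*dt) * [p*0.000000 + (1-p)*0.000000] = 0.000000
  V(0,0) = exp(-r*dt) * [p*3.872854 + (1-p)*0.000000] = 1.833812


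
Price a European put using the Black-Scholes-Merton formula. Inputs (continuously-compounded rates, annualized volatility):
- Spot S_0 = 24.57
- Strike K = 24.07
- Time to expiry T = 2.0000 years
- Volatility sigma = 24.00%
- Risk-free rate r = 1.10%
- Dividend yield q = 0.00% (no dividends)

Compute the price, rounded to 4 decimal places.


d1 = (ln(S/K) + (r - q + 0.5*sigma^2) * T) / (sigma * sqrt(T)) = 0.29509904
d2 = d1 - sigma * sqrt(T) = -0.04431222
exp(-rT) = 0.97824024; exp(-qT) = 1.00000000
P = K * exp(-rT) * N(-d2) - S_0 * exp(-qT) * N(-d1)
N(-d1) = 0.38395911; N(-d2) = 0.51767223
P = 24.0700 * 0.97824024 * 0.51767223 - 24.5700 * 1.00000000 * 0.38395911 = 2.7554

Answer: Price = 2.7554


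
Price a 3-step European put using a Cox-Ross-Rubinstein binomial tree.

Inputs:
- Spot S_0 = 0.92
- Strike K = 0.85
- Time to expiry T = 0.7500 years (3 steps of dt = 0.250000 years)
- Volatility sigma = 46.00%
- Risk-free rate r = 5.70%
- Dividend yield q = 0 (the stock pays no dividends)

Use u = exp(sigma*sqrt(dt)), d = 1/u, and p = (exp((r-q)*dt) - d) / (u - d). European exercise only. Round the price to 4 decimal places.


dt = T/N = 0.250000
u = exp(sigma*sqrt(dt)) = 1.258600; d = 1/u = 0.794534
p = (exp((r-q)*dt) - d) / (u - d) = 0.473679
Discount per step: exp(-r*dt) = 0.985851
Stock lattice S(k, i) with i counting down-moves:
  k=0: S(0,0) = 0.9200
  k=1: S(1,0) = 1.1579; S(1,1) = 0.7310
  k=2: S(2,0) = 1.4573; S(2,1) = 0.9200; S(2,2) = 0.5808
  k=3: S(3,0) = 1.8342; S(3,1) = 1.1579; S(3,2) = 0.7310; S(3,3) = 0.4614
Terminal payoffs V(N, i) = max(K - S_T, 0):
  V(3,0) = 0.000000; V(3,1) = 0.000000; V(3,2) = 0.119029; V(3,3) = 0.388550
Backward induction: V(k, i) = exp(-r*dt) * [p * V(k+1, i) + (1-p) * V(k+1, i+1)].
  V(2,0) = exp(-r*dt) * [p*0.000000 + (1-p)*0.000000] = 0.000000
  V(2,1) = exp(-r*dt) * [p*0.000000 + (1-p)*0.119029] = 0.061761
  V(2,2) = exp(-r*dt) * [p*0.119029 + (1-p)*0.388550] = 0.257192
  V(1,0) = exp(-r*dt) * [p*0.000000 + (1-p)*0.061761] = 0.032046
  V(1,1) = exp(-r*dt) * [p*0.061761 + (1-p)*0.257192] = 0.162292
  V(0,0) = exp(-r*dt) * [p*0.032046 + (1-p)*0.162292] = 0.099174

Answer: Price = V(0,0) = 0.0992


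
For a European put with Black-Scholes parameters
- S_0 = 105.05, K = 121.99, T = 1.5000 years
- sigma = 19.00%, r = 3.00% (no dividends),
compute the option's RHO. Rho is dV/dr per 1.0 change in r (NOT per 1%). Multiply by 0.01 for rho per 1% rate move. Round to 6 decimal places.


d1 = -0.3327337313; d2 = -0.5654352568
phi(d1) = 0.3774585940; exp(-qT) = 1.0000000000; exp(-rT) = 0.9559974818
N(-d2) = 0.7141111253
Rho = -K*T*exp(-rT)*N(-d2) = -121.9900 * 1.5000 * 0.9559974818 * 0.7141111253 = -124.921744

Answer: Rho = -124.921744


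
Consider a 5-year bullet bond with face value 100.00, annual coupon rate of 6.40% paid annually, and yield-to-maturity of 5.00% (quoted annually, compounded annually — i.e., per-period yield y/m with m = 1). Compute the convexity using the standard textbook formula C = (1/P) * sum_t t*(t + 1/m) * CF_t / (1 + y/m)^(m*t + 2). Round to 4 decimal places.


Answer: Convexity = 23.2586

Derivation:
Coupon per period c = face * coupon_rate / m = 6.400000
Periods per year m = 1; per-period yield y/m = 0.050000
Number of cashflows N = 5
Cashflows (t years, CF_t, discount factor 1/(1+y/m)^(m*t), PV):
  t = 1.0000: CF_t = 6.400000, DF = 0.952381, PV = 6.095238
  t = 2.0000: CF_t = 6.400000, DF = 0.907029, PV = 5.804989
  t = 3.0000: CF_t = 6.400000, DF = 0.863838, PV = 5.528561
  t = 4.0000: CF_t = 6.400000, DF = 0.822702, PV = 5.265296
  t = 5.0000: CF_t = 106.400000, DF = 0.783526, PV = 83.367184
Price P = sum_t PV_t = 106.061267
Convexity numerator sum_t t*(t + 1/m) * CF_t / (1+y/m)^(m*t + 2):
  t = 1.0000: term = 11.057121
  t = 2.0000: term = 31.591775
  t = 3.0000: term = 60.174810
  t = 4.0000: term = 95.515571
  t = 5.0000: term = 2268.494806
Convexity = (1/P) * sum = 2466.834082 / 106.061267 = 23.258576


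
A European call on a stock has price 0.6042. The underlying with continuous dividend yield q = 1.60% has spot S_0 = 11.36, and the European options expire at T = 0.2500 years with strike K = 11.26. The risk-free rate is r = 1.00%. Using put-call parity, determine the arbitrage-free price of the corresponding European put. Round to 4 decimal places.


Answer: Put price = 0.5214

Derivation:
Put-call parity: C - P = S_0 * exp(-qT) - K * exp(-rT).
S_0 * exp(-qT) = 11.3600 * 0.99600799 = 11.31465076
K * exp(-rT) = 11.2600 * 0.99750312 = 11.23188516
P = C - S*exp(-qT) + K*exp(-rT)
P = 0.6042 - 11.31465076 + 11.23188516 = 0.5214


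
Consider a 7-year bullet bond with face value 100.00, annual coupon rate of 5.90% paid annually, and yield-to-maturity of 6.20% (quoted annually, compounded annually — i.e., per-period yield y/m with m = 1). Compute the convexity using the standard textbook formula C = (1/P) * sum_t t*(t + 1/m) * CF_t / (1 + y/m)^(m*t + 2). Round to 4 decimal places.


Answer: Convexity = 39.5863

Derivation:
Coupon per period c = face * coupon_rate / m = 5.900000
Periods per year m = 1; per-period yield y/m = 0.062000
Number of cashflows N = 7
Cashflows (t years, CF_t, discount factor 1/(1+y/m)^(m*t), PV):
  t = 1.0000: CF_t = 5.900000, DF = 0.941620, PV = 5.555556
  t = 2.0000: CF_t = 5.900000, DF = 0.886647, PV = 5.231220
  t = 3.0000: CF_t = 5.900000, DF = 0.834885, PV = 4.925819
  t = 4.0000: CF_t = 5.900000, DF = 0.786144, PV = 4.638248
  t = 5.0000: CF_t = 5.900000, DF = 0.740248, PV = 4.367465
  t = 6.0000: CF_t = 5.900000, DF = 0.697032, PV = 4.112491
  t = 7.0000: CF_t = 105.900000, DF = 0.656339, PV = 69.506328
Price P = sum_t PV_t = 98.337125
Convexity numerator sum_t t*(t + 1/m) * CF_t / (1+y/m)^(m*t + 2):
  t = 1.0000: term = 9.851638
  t = 2.0000: term = 27.829487
  t = 3.0000: term = 52.409579
  t = 4.0000: term = 82.249811
  t = 5.0000: term = 116.172049
  t = 6.0000: term = 153.145827
  t = 7.0000: term = 3451.146032
Convexity = (1/P) * sum = 3892.804423 / 98.337125 = 39.586315


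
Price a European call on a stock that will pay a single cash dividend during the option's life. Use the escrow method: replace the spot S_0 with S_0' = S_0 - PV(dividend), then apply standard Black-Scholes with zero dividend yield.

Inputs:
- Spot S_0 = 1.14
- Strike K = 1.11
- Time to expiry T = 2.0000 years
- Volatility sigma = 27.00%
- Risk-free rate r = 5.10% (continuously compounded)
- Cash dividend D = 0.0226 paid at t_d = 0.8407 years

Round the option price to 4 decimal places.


Answer: Price = 0.2250

Derivation:
PV(D) = D * exp(-r * t_d) = 0.0226 * 0.95803047 = 0.02165149
S_0' = S_0 - PV(D) = 1.1400 - 0.02165149 = 1.11834851
d1 = (ln(S_0'/K) + (r + sigma^2/2)*T) / (sigma*sqrt(T)) = 0.47767168
d2 = d1 - sigma*sqrt(T) = 0.09583402
exp(-rT) = 0.90302955
N(d1) = 0.68355805; N(d2) = 0.53817380
C = S_0' * N(d1) - K * exp(-rT) * N(d2) = 1.11834851 * 0.68355805 - 1.1100 * 0.90302955 * 0.53817380 = 0.2250


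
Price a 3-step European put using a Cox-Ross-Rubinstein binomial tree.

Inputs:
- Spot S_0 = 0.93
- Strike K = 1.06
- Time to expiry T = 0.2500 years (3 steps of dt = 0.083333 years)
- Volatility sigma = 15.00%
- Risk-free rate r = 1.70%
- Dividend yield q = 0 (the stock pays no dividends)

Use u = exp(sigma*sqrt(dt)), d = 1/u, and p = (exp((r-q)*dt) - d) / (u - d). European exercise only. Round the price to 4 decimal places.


Answer: Price = V(0,0) = 0.1255

Derivation:
dt = T/N = 0.083333
u = exp(sigma*sqrt(dt)) = 1.044252; d = 1/u = 0.957623
p = (exp((r-q)*dt) - d) / (u - d) = 0.505541
Discount per step: exp(-r*dt) = 0.998584
Stock lattice S(k, i) with i counting down-moves:
  k=0: S(0,0) = 0.9300
  k=1: S(1,0) = 0.9712; S(1,1) = 0.8906
  k=2: S(2,0) = 1.0141; S(2,1) = 0.9300; S(2,2) = 0.8528
  k=3: S(3,0) = 1.0590; S(3,1) = 0.9712; S(3,2) = 0.8906; S(3,3) = 0.8167
Terminal payoffs V(N, i) = max(K - S_T, 0):
  V(3,0) = 0.000991; V(3,1) = 0.088845; V(3,2) = 0.169411; V(3,3) = 0.243293
Backward induction: V(k, i) = exp(-r*dt) * [p * V(k+1, i) + (1-p) * V(k+1, i+1)].
  V(2,0) = exp(-r*dt) * [p*0.000991 + (1-p)*0.088845] = 0.044369
  V(2,1) = exp(-r*dt) * [p*0.088845 + (1-p)*0.169411] = 0.128499
  V(2,2) = exp(-r*dt) * [p*0.169411 + (1-p)*0.243293] = 0.205651
  V(1,0) = exp(-r*dt) * [p*0.044369 + (1-p)*0.128499] = 0.085846
  V(1,1) = exp(-r*dt) * [p*0.128499 + (1-p)*0.205651] = 0.166412
  V(0,0) = exp(-r*dt) * [p*0.085846 + (1-p)*0.166412] = 0.125505


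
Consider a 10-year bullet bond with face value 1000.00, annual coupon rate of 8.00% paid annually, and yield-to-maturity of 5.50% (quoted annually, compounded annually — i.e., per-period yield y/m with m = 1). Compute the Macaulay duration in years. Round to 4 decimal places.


Answer: Macaulay duration = 7.4937 years

Derivation:
Coupon per period c = face * coupon_rate / m = 80.000000
Periods per year m = 1; per-period yield y/m = 0.055000
Number of cashflows N = 10
Cashflows (t years, CF_t, discount factor 1/(1+y/m)^(m*t), PV):
  t = 1.0000: CF_t = 80.000000, DF = 0.947867, PV = 75.829384
  t = 2.0000: CF_t = 80.000000, DF = 0.898452, PV = 71.876193
  t = 3.0000: CF_t = 80.000000, DF = 0.851614, PV = 68.129093
  t = 4.0000: CF_t = 80.000000, DF = 0.807217, PV = 64.577339
  t = 5.0000: CF_t = 80.000000, DF = 0.765134, PV = 61.210748
  t = 6.0000: CF_t = 80.000000, DF = 0.725246, PV = 58.019667
  t = 7.0000: CF_t = 80.000000, DF = 0.687437, PV = 54.994945
  t = 8.0000: CF_t = 80.000000, DF = 0.651599, PV = 52.127910
  t = 9.0000: CF_t = 80.000000, DF = 0.617629, PV = 49.410341
  t = 10.0000: CF_t = 1080.000000, DF = 0.585431, PV = 632.265026
Price P = sum_t PV_t = 1188.440646
Macaulay numerator sum_t t * PV_t:
  t * PV_t at t = 1.0000: 75.829384
  t * PV_t at t = 2.0000: 143.752387
  t * PV_t at t = 3.0000: 204.387279
  t * PV_t at t = 4.0000: 258.309358
  t * PV_t at t = 5.0000: 306.053742
  t * PV_t at t = 6.0000: 348.118000
  t * PV_t at t = 7.0000: 384.964613
  t * PV_t at t = 8.0000: 417.023277
  t * PV_t at t = 9.0000: 444.693068
  t * PV_t at t = 10.0000: 6322.650258
Macaulay duration D = (sum_t t * PV_t) / P = 8905.781365 / 1188.440646 = 7.493669


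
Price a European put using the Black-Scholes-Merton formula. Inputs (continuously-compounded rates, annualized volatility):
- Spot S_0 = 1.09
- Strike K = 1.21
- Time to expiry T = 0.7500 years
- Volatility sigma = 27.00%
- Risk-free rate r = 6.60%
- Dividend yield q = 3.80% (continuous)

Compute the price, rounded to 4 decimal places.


d1 = (ln(S/K) + (r - q + 0.5*sigma^2) * T) / (sigma * sqrt(T)) = -0.23994319
d2 = d1 - sigma * sqrt(T) = -0.47377005
exp(-rT) = 0.95170516; exp(-qT) = 0.97190229
P = K * exp(-rT) * N(-d2) - S_0 * exp(-qT) * N(-d1)
N(-d1) = 0.59481285; N(-d2) = 0.68216805
P = 1.2100 * 0.95170516 * 0.68216805 - 1.0900 * 0.97190229 * 0.59481285 = 0.1554

Answer: Price = 0.1554


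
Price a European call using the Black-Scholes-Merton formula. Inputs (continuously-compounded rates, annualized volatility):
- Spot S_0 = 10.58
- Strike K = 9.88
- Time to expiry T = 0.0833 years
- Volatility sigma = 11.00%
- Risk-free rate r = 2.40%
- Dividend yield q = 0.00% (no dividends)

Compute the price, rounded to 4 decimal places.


d1 = (ln(S/K) + (r - q + 0.5*sigma^2) * T) / (sigma * sqrt(T)) = 2.23498404
d2 = d1 - sigma * sqrt(T) = 2.20323613
exp(-rT) = 0.99800280; exp(-qT) = 1.00000000
C = S_0 * exp(-qT) * N(d1) - K * exp(-rT) * N(d2)
N(d1) = 0.98729080; N(d2) = 0.98621094
C = 10.5800 * 1.00000000 * 0.98729080 - 9.8800 * 0.99800280 * 0.98621094 = 0.7212

Answer: Price = 0.7212


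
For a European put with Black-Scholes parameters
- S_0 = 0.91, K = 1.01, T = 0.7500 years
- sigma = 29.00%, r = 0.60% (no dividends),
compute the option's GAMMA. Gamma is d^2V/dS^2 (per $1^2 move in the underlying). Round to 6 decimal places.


Answer: Gamma = 1.682350

Derivation:
d1 = -0.2716473245; d2 = -0.5227946916
phi(d1) = 0.3844910883; exp(-qT) = 1.0000000000; exp(-rT) = 0.9955101098
Gamma = exp(-qT) * phi(d1) / (S * sigma * sqrt(T)) = 1.0000000000 * 0.3844910883 / (0.9100 * 0.2900 * 0.8660254038) = 1.682350


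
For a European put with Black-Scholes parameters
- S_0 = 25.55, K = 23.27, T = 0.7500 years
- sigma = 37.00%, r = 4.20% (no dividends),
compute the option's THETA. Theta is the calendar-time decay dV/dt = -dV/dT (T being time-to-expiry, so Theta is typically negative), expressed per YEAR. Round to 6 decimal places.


Answer: Theta = -1.484091

Derivation:
d1 = 0.5502299092; d2 = 0.2298005098
phi(d1) = 0.3429004834; exp(-qT) = 1.0000000000; exp(-rT) = 0.9689909565
Theta = -S*exp(-qT)*phi(d1)*sigma/(2*sqrt(T)) + r*K*exp(-rT)*N(-d2) - q*S*exp(-qT)*N(-d1)
N(-d1) = 0.2910808458; N(-d2) = 0.4091233943; sqrt(T) = 0.8660254038
Term 1 = -25.5500 * 1.0000000000 * 0.3429004834 * 0.3700 / (2 * 0.8660254038) = -1.8715442443
Term 2 = 0.0420 * 23.2700 * 0.9689909565 * 0.4091233943 = 0.3874536097
Term 3 = 0 (no dividend yield, q = 0)
Theta = -1.8715442443 + (0.3874536097) + (0.0000000000) = -1.484091


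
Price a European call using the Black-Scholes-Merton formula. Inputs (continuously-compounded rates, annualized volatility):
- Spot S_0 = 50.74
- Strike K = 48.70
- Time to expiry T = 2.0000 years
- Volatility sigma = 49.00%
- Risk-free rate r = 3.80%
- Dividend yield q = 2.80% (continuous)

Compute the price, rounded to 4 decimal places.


Answer: Price = 14.0850

Derivation:
d1 = (ln(S/K) + (r - q + 0.5*sigma^2) * T) / (sigma * sqrt(T)) = 0.43456117
d2 = d1 - sigma * sqrt(T) = -0.25840348
exp(-rT) = 0.92681621; exp(-qT) = 0.94553914
C = S_0 * exp(-qT) * N(d1) - K * exp(-rT) * N(d2)
N(d1) = 0.66805951; N(d2) = 0.39804777
C = 50.7400 * 0.94553914 * 0.66805951 - 48.7000 * 0.92681621 * 0.39804777 = 14.0850


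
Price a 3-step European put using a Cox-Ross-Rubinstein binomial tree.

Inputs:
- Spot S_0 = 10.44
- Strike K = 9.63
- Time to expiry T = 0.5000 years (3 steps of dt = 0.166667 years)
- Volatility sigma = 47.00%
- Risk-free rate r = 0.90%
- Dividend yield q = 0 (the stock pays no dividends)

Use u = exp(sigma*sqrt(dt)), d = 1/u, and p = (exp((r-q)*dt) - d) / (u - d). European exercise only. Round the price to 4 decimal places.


dt = T/N = 0.166667
u = exp(sigma*sqrt(dt)) = 1.211521; d = 1/u = 0.825409
p = (exp((r-q)*dt) - d) / (u - d) = 0.456065
Discount per step: exp(-r*dt) = 0.998501
Stock lattice S(k, i) with i counting down-moves:
  k=0: S(0,0) = 10.4400
  k=1: S(1,0) = 12.6483; S(1,1) = 8.6173
  k=2: S(2,0) = 15.3237; S(2,1) = 10.4400; S(2,2) = 7.1128
  k=3: S(3,0) = 18.5649; S(3,1) = 12.6483; S(3,2) = 8.6173; S(3,3) = 5.8709
Terminal payoffs V(N, i) = max(K - S_T, 0):
  V(3,0) = 0.000000; V(3,1) = 0.000000; V(3,2) = 1.012734; V(3,3) = 3.759062
Backward induction: V(k, i) = exp(-r*dt) * [p * V(k+1, i) + (1-p) * V(k+1, i+1)].
  V(2,0) = exp(-r*dt) * [p*0.000000 + (1-p)*0.000000] = 0.000000
  V(2,1) = exp(-r*dt) * [p*0.000000 + (1-p)*1.012734] = 0.550035
  V(2,2) = exp(-r*dt) * [p*1.012734 + (1-p)*3.759062] = 2.502800
  V(1,0) = exp(-r*dt) * [p*0.000000 + (1-p)*0.550035] = 0.298735
  V(1,1) = exp(-r*dt) * [p*0.550035 + (1-p)*2.502800] = 1.609795
  V(0,0) = exp(-r*dt) * [p*0.298735 + (1-p)*1.609795] = 1.010350

Answer: Price = V(0,0) = 1.0103


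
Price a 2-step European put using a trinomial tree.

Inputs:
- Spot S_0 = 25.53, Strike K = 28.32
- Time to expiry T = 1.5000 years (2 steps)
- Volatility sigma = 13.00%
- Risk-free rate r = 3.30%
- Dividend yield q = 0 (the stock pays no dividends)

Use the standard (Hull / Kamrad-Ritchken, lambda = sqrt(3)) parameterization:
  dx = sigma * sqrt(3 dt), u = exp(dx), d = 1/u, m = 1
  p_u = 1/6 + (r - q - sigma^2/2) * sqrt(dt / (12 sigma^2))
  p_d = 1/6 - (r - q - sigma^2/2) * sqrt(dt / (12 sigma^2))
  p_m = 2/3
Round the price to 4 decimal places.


Answer: Price = V(0,0) = 2.5742

Derivation:
dt = T/N = 0.750000; dx = sigma*sqrt(3*dt) = 0.195000
u = exp(dx) = 1.215311; d = 1/u = 0.822835
p_u = 0.213878, p_m = 0.666667, p_d = 0.119455
Discount per step: exp(-r*dt) = 0.975554
Stock lattice S(k, j) with j the centered position index:
  k=0: S(0,+0) = 25.5300
  k=1: S(1,-1) = 21.0070; S(1,+0) = 25.5300; S(1,+1) = 31.0269
  k=2: S(2,-2) = 17.2853; S(2,-1) = 21.0070; S(2,+0) = 25.5300; S(2,+1) = 31.0269; S(2,+2) = 37.7073
Terminal payoffs V(N, j) = max(K - S_T, 0):
  V(2,-2) = 11.034738; V(2,-1) = 7.313031; V(2,+0) = 2.790000; V(2,+1) = 0.000000; V(2,+2) = 0.000000
Backward induction: V(k, j) = exp(-r*dt) * [p_u * V(k+1, j+1) + p_m * V(k+1, j) + p_d * V(k+1, j-1)]
  V(1,-1) = exp(-r*dt) * [p_u*2.790000 + p_m*7.313031 + p_d*11.034738] = 6.624235
  V(1,+0) = exp(-r*dt) * [p_u*0.000000 + p_m*2.790000 + p_d*7.313031] = 2.666753
  V(1,+1) = exp(-r*dt) * [p_u*0.000000 + p_m*0.000000 + p_d*2.790000] = 0.325132
  V(0,+0) = exp(-r*dt) * [p_u*0.325132 + p_m*2.666753 + p_d*6.624235] = 2.574168


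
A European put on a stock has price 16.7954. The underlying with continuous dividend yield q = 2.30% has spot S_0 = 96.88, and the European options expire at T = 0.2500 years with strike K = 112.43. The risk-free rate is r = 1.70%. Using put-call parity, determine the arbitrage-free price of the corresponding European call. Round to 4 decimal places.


Put-call parity: C - P = S_0 * exp(-qT) - K * exp(-rT).
S_0 * exp(-qT) = 96.8800 * 0.99426650 = 96.32453848
K * exp(-rT) = 112.4300 * 0.99575902 = 111.95318645
C = P + S*exp(-qT) - K*exp(-rT)
C = 16.7954 + 96.32453848 - 111.95318645 = 1.1668

Answer: Call price = 1.1668


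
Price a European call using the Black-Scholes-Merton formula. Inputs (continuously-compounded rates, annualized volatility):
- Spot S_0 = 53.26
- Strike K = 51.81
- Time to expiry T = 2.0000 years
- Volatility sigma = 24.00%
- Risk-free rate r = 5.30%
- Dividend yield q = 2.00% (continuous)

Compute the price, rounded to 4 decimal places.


Answer: Price = 9.1203

Derivation:
d1 = (ln(S/K) + (r - q + 0.5*sigma^2) * T) / (sigma * sqrt(T)) = 0.44548434
d2 = d1 - sigma * sqrt(T) = 0.10607309
exp(-rT) = 0.89942465; exp(-qT) = 0.96078944
C = S_0 * exp(-qT) * N(d1) - K * exp(-rT) * N(d2)
N(d1) = 0.67201511; N(d2) = 0.54223782
C = 53.2600 * 0.96078944 * 0.67201511 - 51.8100 * 0.89942465 * 0.54223782 = 9.1203


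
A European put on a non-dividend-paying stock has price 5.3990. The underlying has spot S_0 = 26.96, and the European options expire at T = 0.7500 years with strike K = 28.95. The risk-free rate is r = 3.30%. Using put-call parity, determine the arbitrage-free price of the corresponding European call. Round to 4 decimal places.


Put-call parity: C - P = S_0 * exp(-qT) - K * exp(-rT).
S_0 * exp(-qT) = 26.9600 * 1.00000000 = 26.96000000
K * exp(-rT) = 28.9500 * 0.97555377 = 28.24228164
C = P + S*exp(-qT) - K*exp(-rT)
C = 5.3990 + 26.96000000 - 28.24228164 = 4.1167

Answer: Call price = 4.1167


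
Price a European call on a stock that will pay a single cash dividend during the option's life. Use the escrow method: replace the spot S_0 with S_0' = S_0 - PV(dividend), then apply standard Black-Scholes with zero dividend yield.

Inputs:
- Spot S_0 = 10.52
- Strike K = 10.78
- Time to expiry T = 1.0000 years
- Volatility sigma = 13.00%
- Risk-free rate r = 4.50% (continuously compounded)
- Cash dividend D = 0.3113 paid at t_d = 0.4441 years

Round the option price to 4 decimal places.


Answer: Price = 0.4876

Derivation:
PV(D) = D * exp(-r * t_d) = 0.3113 * 0.98021387 = 0.30514058
S_0' = S_0 - PV(D) = 10.5200 - 0.30514058 = 10.21485942
d1 = (ln(S_0'/K) + (r + sigma^2/2)*T) / (sigma*sqrt(T)) = -0.00306999
d2 = d1 - sigma*sqrt(T) = -0.13306999
exp(-rT) = 0.95599748
N(d1) = 0.49877525; N(d2) = 0.44706901
C = S_0' * N(d1) - K * exp(-rT) * N(d2) = 10.21485942 * 0.49877525 - 10.7800 * 0.95599748 * 0.44706901 = 0.4876


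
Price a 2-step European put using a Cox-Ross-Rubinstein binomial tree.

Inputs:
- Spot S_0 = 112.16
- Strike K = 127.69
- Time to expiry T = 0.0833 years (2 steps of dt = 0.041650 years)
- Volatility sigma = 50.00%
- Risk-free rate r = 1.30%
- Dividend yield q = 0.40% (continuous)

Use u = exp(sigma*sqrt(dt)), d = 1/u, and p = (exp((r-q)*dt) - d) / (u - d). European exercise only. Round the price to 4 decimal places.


dt = T/N = 0.041650
u = exp(sigma*sqrt(dt)) = 1.107430; d = 1/u = 0.902992
p = (exp((r-q)*dt) - d) / (u - d) = 0.476346
Discount per step: exp(-r*dt) = 0.999459
Stock lattice S(k, i) with i counting down-moves:
  k=0: S(0,0) = 112.1600
  k=1: S(1,0) = 124.2093; S(1,1) = 101.2796
  k=2: S(2,0) = 137.5531; S(2,1) = 112.1600; S(2,2) = 91.4546
Terminal payoffs V(N, i) = max(K - S_T, 0):
  V(2,0) = 0.000000; V(2,1) = 15.530000; V(2,2) = 36.235360
Backward induction: V(k, i) = exp(-r*dt) * [p * V(k+1, i) + (1-p) * V(k+1, i+1)].
  V(1,0) = exp(-r*dt) * [p*0.000000 + (1-p)*15.530000] = 8.127951
  V(1,1) = exp(-r*dt) * [p*15.530000 + (1-p)*36.235360] = 26.358177
  V(0,0) = exp(-r*dt) * [p*8.127951 + (1-p)*26.358177] = 17.664722

Answer: Price = V(0,0) = 17.6647
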